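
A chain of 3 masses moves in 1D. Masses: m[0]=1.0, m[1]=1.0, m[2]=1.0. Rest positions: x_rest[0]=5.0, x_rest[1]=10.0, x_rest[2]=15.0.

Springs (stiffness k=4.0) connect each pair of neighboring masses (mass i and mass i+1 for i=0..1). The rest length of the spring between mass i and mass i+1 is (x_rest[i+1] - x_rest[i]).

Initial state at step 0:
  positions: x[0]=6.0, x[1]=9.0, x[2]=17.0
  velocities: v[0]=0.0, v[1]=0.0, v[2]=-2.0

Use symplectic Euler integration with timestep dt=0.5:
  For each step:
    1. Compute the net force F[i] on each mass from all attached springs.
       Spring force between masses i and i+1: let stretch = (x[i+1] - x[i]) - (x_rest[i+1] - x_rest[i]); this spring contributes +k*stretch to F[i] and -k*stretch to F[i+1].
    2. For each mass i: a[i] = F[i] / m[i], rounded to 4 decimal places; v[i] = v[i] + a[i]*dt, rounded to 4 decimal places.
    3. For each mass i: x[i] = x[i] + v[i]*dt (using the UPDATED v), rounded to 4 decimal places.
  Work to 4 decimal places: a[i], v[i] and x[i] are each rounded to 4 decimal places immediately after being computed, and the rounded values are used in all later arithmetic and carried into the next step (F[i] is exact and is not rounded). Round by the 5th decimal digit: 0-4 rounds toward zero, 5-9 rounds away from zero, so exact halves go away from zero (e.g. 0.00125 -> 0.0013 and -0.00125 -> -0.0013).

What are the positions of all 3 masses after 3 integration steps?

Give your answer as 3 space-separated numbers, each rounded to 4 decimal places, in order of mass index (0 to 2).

Answer: 6.0000 8.0000 15.0000

Derivation:
Step 0: x=[6.0000 9.0000 17.0000] v=[0.0000 0.0000 -2.0000]
Step 1: x=[4.0000 14.0000 13.0000] v=[-4.0000 10.0000 -8.0000]
Step 2: x=[7.0000 8.0000 15.0000] v=[6.0000 -12.0000 4.0000]
Step 3: x=[6.0000 8.0000 15.0000] v=[-2.0000 0.0000 0.0000]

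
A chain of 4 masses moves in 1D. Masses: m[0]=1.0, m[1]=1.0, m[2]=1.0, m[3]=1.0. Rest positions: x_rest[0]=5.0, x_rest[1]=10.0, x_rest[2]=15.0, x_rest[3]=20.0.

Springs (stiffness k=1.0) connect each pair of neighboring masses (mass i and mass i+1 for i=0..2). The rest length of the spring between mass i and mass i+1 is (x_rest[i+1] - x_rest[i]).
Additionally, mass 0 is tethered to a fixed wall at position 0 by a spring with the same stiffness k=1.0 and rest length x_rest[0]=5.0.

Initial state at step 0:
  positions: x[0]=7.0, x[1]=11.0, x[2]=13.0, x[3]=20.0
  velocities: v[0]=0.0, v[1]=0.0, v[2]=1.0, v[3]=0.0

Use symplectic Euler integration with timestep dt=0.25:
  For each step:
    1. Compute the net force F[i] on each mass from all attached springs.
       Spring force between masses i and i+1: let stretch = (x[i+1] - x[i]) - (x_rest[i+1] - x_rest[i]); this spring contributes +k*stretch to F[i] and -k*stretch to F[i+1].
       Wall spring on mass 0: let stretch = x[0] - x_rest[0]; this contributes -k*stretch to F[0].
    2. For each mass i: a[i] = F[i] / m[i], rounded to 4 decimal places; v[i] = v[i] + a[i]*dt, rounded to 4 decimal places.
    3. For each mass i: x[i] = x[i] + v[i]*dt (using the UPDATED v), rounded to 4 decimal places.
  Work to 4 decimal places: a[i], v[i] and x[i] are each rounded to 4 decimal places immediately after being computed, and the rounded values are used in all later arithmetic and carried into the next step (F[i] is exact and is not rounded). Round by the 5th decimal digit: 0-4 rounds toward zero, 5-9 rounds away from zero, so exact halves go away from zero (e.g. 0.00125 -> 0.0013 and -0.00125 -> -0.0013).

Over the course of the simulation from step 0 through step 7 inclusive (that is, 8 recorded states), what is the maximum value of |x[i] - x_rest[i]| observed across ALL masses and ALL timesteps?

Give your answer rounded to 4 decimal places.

Answer: 2.2823

Derivation:
Step 0: x=[7.0000 11.0000 13.0000 20.0000] v=[0.0000 0.0000 1.0000 0.0000]
Step 1: x=[6.8125 10.8750 13.5625 19.8750] v=[-0.7500 -0.5000 2.2500 -0.5000]
Step 2: x=[6.4531 10.6641 14.3516 19.6680] v=[-1.4375 -0.8438 3.1563 -0.8281]
Step 3: x=[5.9536 10.4204 15.2425 19.4412] v=[-1.9980 -0.9747 3.5635 -0.9072]
Step 4: x=[5.3612 10.1989 16.0944 19.2645] v=[-2.3697 -0.8859 3.4077 -0.7069]
Step 5: x=[4.7361 10.0435 16.7760 19.2022] v=[-2.5006 -0.6215 2.7264 -0.2494]
Step 6: x=[4.1467 9.9772 17.1885 19.3007] v=[-2.3578 -0.2652 1.6498 0.3941]
Step 7: x=[3.6625 9.9972 17.2823 19.5797] v=[-1.9369 0.0800 0.3750 1.1161]
Max displacement = 2.2823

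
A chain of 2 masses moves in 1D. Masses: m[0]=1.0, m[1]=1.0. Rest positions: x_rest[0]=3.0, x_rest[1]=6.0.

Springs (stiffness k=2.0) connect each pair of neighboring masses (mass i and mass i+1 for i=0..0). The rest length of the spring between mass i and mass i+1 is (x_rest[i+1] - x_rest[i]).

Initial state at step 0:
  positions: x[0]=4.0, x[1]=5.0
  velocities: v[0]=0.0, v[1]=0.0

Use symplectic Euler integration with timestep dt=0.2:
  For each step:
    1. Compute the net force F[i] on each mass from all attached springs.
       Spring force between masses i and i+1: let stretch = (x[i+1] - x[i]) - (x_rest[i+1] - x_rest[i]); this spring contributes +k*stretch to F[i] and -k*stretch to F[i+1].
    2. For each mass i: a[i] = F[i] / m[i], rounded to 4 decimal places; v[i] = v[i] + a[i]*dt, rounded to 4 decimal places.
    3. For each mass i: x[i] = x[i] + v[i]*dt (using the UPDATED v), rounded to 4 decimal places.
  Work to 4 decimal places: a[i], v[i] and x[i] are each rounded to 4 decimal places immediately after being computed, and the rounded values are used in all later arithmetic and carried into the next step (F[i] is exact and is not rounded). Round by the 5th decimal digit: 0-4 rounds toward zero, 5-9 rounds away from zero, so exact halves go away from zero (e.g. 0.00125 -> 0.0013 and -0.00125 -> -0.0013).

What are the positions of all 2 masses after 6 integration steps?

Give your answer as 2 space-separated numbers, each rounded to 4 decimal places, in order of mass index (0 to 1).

Step 0: x=[4.0000 5.0000] v=[0.0000 0.0000]
Step 1: x=[3.8400 5.1600] v=[-0.8000 0.8000]
Step 2: x=[3.5456 5.4544] v=[-1.4720 1.4720]
Step 3: x=[3.1639 5.8361] v=[-1.9085 1.9085]
Step 4: x=[2.7560 6.2440] v=[-2.0396 2.0396]
Step 5: x=[2.3871 6.6129] v=[-1.8444 1.8444]
Step 6: x=[2.1163 6.8837] v=[-1.3541 1.3541]

Answer: 2.1163 6.8837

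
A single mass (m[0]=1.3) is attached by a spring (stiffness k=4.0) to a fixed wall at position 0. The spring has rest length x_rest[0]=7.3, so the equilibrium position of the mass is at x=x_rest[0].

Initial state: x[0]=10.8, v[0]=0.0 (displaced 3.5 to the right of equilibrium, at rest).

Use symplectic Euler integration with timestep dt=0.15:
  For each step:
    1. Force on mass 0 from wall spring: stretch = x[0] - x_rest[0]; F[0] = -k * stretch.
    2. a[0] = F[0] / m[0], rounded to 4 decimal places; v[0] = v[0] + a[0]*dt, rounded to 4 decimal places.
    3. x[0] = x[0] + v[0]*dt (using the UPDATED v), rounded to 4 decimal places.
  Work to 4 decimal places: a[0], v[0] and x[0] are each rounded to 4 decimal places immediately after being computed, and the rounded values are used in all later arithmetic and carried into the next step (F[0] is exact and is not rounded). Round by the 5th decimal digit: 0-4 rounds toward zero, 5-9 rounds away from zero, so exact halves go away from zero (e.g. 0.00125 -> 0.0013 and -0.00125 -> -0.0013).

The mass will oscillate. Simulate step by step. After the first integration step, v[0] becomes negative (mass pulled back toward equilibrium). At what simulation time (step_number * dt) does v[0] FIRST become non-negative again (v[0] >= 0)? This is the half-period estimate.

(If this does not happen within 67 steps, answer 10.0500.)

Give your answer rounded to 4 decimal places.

Answer: 1.8000

Derivation:
Step 0: x=[10.8000] v=[0.0000]
Step 1: x=[10.5577] v=[-1.6154]
Step 2: x=[10.0899] v=[-3.1190]
Step 3: x=[9.4289] v=[-4.4066]
Step 4: x=[8.6205] v=[-5.3892]
Step 5: x=[7.7207] v=[-5.9987]
Step 6: x=[6.7918] v=[-6.1929]
Step 7: x=[5.8981] v=[-5.9583]
Step 8: x=[5.1014] v=[-5.3113]
Step 9: x=[4.4569] v=[-4.2966]
Step 10: x=[4.0092] v=[-2.9844]
Step 11: x=[3.7894] v=[-1.4656]
Step 12: x=[3.8126] v=[0.1547]
First v>=0 after going negative at step 12, time=1.8000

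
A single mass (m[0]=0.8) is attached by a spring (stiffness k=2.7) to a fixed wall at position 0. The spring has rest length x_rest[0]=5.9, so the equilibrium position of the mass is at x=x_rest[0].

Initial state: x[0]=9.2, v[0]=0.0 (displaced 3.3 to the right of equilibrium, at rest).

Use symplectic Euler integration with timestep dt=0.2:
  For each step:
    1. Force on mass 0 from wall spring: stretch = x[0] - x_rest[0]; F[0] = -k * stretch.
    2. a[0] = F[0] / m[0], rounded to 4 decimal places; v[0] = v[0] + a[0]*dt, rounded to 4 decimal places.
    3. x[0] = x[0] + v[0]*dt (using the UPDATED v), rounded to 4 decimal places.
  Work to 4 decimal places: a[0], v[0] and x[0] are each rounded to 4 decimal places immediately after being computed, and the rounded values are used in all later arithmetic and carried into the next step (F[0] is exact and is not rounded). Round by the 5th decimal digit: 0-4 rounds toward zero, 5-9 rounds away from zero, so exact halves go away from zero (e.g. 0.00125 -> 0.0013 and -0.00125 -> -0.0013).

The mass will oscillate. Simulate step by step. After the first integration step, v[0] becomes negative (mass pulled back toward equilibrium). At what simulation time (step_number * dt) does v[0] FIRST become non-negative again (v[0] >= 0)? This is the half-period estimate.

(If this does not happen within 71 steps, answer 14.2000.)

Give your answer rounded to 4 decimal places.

Answer: 1.8000

Derivation:
Step 0: x=[9.2000] v=[0.0000]
Step 1: x=[8.7545] v=[-2.2275]
Step 2: x=[7.9236] v=[-4.1543]
Step 3: x=[6.8196] v=[-5.5202]
Step 4: x=[5.5914] v=[-6.1409]
Step 5: x=[4.4049] v=[-5.9326]
Step 6: x=[3.4202] v=[-4.9234]
Step 7: x=[2.7703] v=[-3.2495]
Step 8: x=[2.5429] v=[-1.1370]
Step 9: x=[2.7687] v=[1.1290]
First v>=0 after going negative at step 9, time=1.8000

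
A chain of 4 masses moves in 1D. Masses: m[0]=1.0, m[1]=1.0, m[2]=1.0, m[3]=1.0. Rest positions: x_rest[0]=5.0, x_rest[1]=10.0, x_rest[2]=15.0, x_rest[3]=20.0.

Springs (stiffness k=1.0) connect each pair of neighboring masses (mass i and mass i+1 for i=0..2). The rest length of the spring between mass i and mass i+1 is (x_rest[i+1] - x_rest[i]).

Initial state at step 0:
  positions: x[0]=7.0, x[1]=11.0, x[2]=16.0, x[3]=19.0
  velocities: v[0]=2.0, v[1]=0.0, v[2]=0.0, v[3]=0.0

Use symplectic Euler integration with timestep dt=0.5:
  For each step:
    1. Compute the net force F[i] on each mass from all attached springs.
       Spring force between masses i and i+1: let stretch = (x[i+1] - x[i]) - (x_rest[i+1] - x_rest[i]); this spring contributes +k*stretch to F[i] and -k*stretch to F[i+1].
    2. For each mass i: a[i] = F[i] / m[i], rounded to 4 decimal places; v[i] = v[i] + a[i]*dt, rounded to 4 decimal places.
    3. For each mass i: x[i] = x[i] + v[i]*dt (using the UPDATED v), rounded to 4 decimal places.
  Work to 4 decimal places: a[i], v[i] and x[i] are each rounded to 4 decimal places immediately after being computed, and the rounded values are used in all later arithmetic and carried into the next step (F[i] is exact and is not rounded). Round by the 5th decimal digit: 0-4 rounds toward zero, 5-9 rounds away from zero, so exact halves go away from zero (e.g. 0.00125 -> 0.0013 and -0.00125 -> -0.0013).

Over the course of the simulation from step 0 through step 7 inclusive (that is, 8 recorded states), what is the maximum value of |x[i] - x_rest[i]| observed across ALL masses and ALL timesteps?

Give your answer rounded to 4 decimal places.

Step 0: x=[7.0000 11.0000 16.0000 19.0000] v=[2.0000 0.0000 0.0000 0.0000]
Step 1: x=[7.7500 11.2500 15.5000 19.5000] v=[1.5000 0.5000 -1.0000 1.0000]
Step 2: x=[8.1250 11.6875 14.9375 20.2500] v=[0.7500 0.8750 -1.1250 1.5000]
Step 3: x=[8.1407 12.0469 14.8906 20.9219] v=[0.0313 0.7188 -0.0938 1.3438]
Step 4: x=[7.8829 12.1407 15.6406 21.3360] v=[-0.5156 0.1876 1.5000 0.8282]
Step 5: x=[7.4396 12.0450 16.9395 21.5763] v=[-0.8867 -0.1914 2.5978 0.4805]
Step 6: x=[6.8976 12.0216 18.1740 21.9074] v=[-1.0840 -0.0469 2.4690 0.6621]
Step 7: x=[6.3866 12.2553 18.8038 22.5551] v=[-1.0220 0.4673 1.2595 1.2954]
Max displacement = 3.8038

Answer: 3.8038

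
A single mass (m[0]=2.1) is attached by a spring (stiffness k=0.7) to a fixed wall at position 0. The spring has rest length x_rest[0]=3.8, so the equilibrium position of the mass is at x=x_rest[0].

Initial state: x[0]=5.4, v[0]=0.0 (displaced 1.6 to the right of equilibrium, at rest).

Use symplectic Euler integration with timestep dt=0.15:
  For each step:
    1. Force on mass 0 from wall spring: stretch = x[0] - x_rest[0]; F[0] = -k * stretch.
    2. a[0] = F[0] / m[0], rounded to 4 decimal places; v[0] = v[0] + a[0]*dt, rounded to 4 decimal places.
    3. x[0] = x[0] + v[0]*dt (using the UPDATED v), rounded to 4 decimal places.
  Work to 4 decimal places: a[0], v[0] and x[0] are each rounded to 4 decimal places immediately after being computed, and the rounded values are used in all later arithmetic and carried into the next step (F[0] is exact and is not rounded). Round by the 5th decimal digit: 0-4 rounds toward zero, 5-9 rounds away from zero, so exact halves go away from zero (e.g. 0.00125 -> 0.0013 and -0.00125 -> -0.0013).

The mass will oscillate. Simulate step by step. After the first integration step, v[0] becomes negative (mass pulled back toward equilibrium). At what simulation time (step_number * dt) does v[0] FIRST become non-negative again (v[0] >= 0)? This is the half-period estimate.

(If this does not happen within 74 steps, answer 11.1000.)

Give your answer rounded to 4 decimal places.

Step 0: x=[5.4000] v=[0.0000]
Step 1: x=[5.3880] v=[-0.0800]
Step 2: x=[5.3641] v=[-0.1594]
Step 3: x=[5.3285] v=[-0.2376]
Step 4: x=[5.2814] v=[-0.3140]
Step 5: x=[5.2232] v=[-0.3881]
Step 6: x=[5.1543] v=[-0.4593]
Step 7: x=[5.0753] v=[-0.5270]
Step 8: x=[4.9867] v=[-0.5908]
Step 9: x=[4.8892] v=[-0.6501]
Step 10: x=[4.7835] v=[-0.7046]
Step 11: x=[4.6704] v=[-0.7538]
Step 12: x=[4.5508] v=[-0.7973]
Step 13: x=[4.4256] v=[-0.8348]
Step 14: x=[4.2957] v=[-0.8661]
Step 15: x=[4.1621] v=[-0.8909]
Step 16: x=[4.0258] v=[-0.9090]
Step 17: x=[3.8878] v=[-0.9203]
Step 18: x=[3.7491] v=[-0.9247]
Step 19: x=[3.6108] v=[-0.9222]
Step 20: x=[3.4739] v=[-0.9127]
Step 21: x=[3.3394] v=[-0.8964]
Step 22: x=[3.2084] v=[-0.8734]
Step 23: x=[3.0818] v=[-0.8438]
Step 24: x=[2.9606] v=[-0.8079]
Step 25: x=[2.8457] v=[-0.7659]
Step 26: x=[2.7380] v=[-0.7182]
Step 27: x=[2.6382] v=[-0.6651]
Step 28: x=[2.5472] v=[-0.6070]
Step 29: x=[2.4655] v=[-0.5444]
Step 30: x=[2.3938] v=[-0.4777]
Step 31: x=[2.3327] v=[-0.4074]
Step 32: x=[2.2826] v=[-0.3340]
Step 33: x=[2.2439] v=[-0.2581]
Step 34: x=[2.2169] v=[-0.1803]
Step 35: x=[2.2017] v=[-0.1011]
Step 36: x=[2.1985] v=[-0.0212]
Step 37: x=[2.2073] v=[0.0589]
First v>=0 after going negative at step 37, time=5.5500

Answer: 5.5500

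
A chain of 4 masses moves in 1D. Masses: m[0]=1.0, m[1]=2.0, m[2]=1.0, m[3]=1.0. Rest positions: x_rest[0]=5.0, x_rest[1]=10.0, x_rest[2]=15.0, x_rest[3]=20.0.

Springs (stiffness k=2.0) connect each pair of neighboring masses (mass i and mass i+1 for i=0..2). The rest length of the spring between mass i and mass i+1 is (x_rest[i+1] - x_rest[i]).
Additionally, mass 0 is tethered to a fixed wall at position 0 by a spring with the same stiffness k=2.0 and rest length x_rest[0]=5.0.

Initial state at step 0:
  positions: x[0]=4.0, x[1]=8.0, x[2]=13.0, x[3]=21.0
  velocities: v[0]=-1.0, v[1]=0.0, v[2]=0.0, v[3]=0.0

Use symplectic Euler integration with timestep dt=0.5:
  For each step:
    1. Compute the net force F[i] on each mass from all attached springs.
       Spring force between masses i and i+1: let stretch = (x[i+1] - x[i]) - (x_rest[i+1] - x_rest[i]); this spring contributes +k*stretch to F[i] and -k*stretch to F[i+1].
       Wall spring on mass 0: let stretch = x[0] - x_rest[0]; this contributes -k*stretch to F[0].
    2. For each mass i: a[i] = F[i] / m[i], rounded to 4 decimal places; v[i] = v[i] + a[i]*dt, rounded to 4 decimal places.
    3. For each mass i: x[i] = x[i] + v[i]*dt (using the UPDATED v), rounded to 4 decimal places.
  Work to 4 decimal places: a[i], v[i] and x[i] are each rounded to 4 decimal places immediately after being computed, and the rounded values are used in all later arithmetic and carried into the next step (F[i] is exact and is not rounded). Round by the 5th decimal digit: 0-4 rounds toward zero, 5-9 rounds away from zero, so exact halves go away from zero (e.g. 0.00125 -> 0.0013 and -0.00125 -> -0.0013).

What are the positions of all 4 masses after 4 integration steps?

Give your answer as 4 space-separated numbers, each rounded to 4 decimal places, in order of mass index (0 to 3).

Answer: 5.8438 10.5625 12.6875 18.1875

Derivation:
Step 0: x=[4.0000 8.0000 13.0000 21.0000] v=[-1.0000 0.0000 0.0000 0.0000]
Step 1: x=[3.5000 8.2500 14.5000 19.5000] v=[-1.0000 0.5000 3.0000 -3.0000]
Step 2: x=[3.6250 8.8750 15.3750 18.0000] v=[0.2500 1.2500 1.7500 -3.0000]
Step 3: x=[4.5625 9.8125 14.3125 17.6875] v=[1.8750 1.8750 -2.1250 -0.6250]
Step 4: x=[5.8438 10.5625 12.6875 18.1875] v=[2.5625 1.5000 -3.2500 1.0000]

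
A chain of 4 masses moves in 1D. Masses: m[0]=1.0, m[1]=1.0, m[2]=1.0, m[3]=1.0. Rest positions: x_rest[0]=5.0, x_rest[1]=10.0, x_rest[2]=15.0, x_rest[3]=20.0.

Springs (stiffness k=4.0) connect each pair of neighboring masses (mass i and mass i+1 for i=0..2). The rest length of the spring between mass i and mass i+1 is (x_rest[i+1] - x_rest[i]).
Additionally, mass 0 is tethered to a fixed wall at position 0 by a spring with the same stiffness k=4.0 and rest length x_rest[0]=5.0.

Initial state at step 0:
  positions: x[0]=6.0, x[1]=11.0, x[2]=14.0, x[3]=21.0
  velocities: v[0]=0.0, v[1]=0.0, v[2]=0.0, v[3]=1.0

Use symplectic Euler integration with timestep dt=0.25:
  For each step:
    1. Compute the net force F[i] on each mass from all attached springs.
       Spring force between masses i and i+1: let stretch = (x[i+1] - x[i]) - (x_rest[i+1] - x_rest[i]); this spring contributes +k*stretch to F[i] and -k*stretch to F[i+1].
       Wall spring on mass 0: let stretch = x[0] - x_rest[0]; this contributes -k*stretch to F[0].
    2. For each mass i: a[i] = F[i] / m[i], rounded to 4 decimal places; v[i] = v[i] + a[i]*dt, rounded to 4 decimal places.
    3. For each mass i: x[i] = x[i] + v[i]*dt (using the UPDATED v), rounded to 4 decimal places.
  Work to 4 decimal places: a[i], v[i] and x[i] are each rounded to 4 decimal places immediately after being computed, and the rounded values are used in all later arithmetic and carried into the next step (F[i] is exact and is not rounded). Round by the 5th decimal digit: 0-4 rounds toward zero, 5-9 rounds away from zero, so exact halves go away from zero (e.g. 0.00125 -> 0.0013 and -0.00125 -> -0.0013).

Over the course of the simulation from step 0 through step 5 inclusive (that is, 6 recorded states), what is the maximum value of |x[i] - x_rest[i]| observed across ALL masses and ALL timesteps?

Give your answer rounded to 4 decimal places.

Answer: 2.0313

Derivation:
Step 0: x=[6.0000 11.0000 14.0000 21.0000] v=[0.0000 0.0000 0.0000 1.0000]
Step 1: x=[5.7500 10.5000 15.0000 20.7500] v=[-1.0000 -2.0000 4.0000 -1.0000]
Step 2: x=[5.2500 9.9375 16.3125 20.3125] v=[-2.0000 -2.2500 5.2500 -1.7500]
Step 3: x=[4.6094 9.7969 17.0313 20.1250] v=[-2.5625 -0.5625 2.8750 -0.7500]
Step 4: x=[4.1133 10.1680 16.7149 20.4141] v=[-1.9844 1.4844 -1.2657 1.1563]
Step 5: x=[4.1026 10.6622 15.6866 21.0284] v=[-0.0430 1.9766 -4.1134 2.4571]
Max displacement = 2.0313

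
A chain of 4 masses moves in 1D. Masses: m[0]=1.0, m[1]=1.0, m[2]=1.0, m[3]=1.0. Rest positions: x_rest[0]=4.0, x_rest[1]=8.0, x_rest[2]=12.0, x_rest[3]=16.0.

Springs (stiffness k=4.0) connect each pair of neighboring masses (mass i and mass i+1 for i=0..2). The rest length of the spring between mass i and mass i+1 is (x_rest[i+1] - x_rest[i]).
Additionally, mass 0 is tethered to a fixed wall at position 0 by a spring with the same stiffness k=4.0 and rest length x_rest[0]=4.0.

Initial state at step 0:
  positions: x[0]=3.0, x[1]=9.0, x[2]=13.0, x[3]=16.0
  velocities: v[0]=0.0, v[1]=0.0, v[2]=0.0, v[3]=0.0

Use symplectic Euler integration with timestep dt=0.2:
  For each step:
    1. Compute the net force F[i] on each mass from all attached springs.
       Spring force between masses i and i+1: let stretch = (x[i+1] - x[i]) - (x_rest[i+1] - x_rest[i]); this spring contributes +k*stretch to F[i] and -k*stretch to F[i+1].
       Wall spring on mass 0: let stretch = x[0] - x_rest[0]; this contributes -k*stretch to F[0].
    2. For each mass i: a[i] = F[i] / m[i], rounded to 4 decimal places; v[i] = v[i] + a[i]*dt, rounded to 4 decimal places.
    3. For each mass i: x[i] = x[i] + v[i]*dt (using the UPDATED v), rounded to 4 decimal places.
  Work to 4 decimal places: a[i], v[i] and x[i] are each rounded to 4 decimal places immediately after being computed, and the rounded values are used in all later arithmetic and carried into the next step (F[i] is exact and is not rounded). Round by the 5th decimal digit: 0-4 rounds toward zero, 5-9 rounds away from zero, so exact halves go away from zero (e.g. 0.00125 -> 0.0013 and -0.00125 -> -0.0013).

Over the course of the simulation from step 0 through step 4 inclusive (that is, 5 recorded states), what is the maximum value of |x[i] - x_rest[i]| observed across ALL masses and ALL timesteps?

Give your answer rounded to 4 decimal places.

Answer: 1.3175

Derivation:
Step 0: x=[3.0000 9.0000 13.0000 16.0000] v=[0.0000 0.0000 0.0000 0.0000]
Step 1: x=[3.4800 8.6800 12.8400 16.1600] v=[2.4000 -1.6000 -0.8000 0.8000]
Step 2: x=[4.2352 8.1936 12.5456 16.4288] v=[3.7760 -2.4320 -1.4720 1.3440]
Step 3: x=[4.9461 7.7702 12.1762 16.7163] v=[3.5546 -2.1171 -1.8470 1.4374]
Step 4: x=[5.3175 7.5999 11.8283 16.9174] v=[1.8570 -0.8516 -1.7397 1.0053]
Max displacement = 1.3175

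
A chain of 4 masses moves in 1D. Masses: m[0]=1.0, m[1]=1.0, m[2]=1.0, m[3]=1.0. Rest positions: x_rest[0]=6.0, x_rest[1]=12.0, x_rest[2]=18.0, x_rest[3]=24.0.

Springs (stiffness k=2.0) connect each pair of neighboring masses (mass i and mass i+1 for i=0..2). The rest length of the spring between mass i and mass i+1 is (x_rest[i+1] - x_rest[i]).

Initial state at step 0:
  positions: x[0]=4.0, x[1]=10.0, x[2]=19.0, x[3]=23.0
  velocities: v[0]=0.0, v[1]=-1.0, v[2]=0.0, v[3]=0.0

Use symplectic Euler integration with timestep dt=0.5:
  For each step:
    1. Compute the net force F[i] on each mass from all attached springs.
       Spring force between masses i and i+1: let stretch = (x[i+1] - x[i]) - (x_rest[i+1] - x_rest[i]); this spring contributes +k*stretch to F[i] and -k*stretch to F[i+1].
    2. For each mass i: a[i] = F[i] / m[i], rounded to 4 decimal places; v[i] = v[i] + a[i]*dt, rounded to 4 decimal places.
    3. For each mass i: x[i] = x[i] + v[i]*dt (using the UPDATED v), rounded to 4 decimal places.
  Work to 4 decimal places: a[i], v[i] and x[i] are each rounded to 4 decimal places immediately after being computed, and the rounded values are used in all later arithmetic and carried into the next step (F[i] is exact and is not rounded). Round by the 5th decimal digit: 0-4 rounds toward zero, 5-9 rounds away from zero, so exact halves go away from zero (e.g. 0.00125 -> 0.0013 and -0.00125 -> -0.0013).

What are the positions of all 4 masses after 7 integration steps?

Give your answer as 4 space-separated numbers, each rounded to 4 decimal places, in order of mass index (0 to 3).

Step 0: x=[4.0000 10.0000 19.0000 23.0000] v=[0.0000 -1.0000 0.0000 0.0000]
Step 1: x=[4.0000 11.0000 16.5000 24.0000] v=[0.0000 2.0000 -5.0000 2.0000]
Step 2: x=[4.5000 11.2500 15.0000 24.2500] v=[1.0000 0.5000 -3.0000 0.5000]
Step 3: x=[5.3750 10.0000 16.2500 22.8750] v=[1.7500 -2.5000 2.5000 -2.7500]
Step 4: x=[5.5625 9.5625 17.6875 21.1875] v=[0.3750 -0.8750 2.8750 -3.3750]
Step 5: x=[4.7500 11.1875 16.8125 20.7500] v=[-1.6250 3.2500 -1.7500 -0.8750]
Step 6: x=[4.1563 12.4063 15.0938 21.3438] v=[-1.1875 2.4375 -3.4375 1.1875]
Step 7: x=[4.6876 10.8438 15.1563 21.8126] v=[1.0625 -3.1250 0.1250 0.9375]

Answer: 4.6876 10.8438 15.1563 21.8126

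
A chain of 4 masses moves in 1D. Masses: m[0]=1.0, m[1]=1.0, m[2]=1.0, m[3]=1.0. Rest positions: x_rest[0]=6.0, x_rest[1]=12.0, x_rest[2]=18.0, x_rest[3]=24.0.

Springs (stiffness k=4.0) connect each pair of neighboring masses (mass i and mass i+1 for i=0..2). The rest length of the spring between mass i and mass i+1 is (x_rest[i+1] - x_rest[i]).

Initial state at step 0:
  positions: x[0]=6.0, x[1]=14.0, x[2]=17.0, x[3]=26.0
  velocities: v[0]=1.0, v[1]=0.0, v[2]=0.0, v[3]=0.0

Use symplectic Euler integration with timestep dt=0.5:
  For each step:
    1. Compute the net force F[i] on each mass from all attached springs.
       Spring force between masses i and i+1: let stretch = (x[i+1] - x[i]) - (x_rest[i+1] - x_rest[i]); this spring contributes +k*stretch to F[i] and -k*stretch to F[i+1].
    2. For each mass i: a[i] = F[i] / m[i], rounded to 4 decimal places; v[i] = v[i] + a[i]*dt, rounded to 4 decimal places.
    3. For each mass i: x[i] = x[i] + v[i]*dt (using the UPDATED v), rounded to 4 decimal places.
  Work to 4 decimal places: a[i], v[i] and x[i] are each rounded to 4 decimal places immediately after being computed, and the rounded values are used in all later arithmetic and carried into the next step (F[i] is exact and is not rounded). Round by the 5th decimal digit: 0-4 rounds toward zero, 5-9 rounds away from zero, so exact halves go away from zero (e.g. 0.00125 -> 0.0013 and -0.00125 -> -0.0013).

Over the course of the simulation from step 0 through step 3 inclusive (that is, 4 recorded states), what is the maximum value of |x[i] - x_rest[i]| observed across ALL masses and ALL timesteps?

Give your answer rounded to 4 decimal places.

Step 0: x=[6.0000 14.0000 17.0000 26.0000] v=[1.0000 0.0000 0.0000 0.0000]
Step 1: x=[8.5000 9.0000 23.0000 23.0000] v=[5.0000 -10.0000 12.0000 -6.0000]
Step 2: x=[5.5000 17.5000 15.0000 26.0000] v=[-6.0000 17.0000 -16.0000 6.0000]
Step 3: x=[8.5000 11.5000 20.5000 24.0000] v=[6.0000 -12.0000 11.0000 -4.0000]
Max displacement = 5.5000

Answer: 5.5000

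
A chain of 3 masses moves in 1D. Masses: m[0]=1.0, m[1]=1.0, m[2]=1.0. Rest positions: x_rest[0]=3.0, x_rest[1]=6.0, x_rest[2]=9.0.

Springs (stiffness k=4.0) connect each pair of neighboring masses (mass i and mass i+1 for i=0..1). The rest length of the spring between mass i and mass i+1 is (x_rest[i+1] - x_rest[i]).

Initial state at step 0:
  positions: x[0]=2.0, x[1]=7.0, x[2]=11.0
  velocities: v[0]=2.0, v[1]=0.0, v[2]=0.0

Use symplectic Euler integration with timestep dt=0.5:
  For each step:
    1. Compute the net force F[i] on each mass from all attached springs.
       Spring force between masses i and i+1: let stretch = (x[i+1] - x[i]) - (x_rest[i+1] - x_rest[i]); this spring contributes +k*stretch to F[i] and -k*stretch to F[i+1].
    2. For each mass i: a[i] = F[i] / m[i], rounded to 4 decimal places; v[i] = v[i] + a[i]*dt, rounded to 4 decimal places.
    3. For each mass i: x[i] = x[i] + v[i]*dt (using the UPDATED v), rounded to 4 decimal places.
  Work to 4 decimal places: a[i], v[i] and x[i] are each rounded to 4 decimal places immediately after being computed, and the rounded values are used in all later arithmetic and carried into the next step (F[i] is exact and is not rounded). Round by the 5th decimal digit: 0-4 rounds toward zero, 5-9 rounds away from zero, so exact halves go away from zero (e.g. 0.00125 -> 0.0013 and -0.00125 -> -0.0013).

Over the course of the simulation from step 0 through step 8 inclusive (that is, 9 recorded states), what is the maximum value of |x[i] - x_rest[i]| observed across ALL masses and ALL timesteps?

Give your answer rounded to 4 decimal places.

Step 0: x=[2.0000 7.0000 11.0000] v=[2.0000 0.0000 0.0000]
Step 1: x=[5.0000 6.0000 10.0000] v=[6.0000 -2.0000 -2.0000]
Step 2: x=[6.0000 8.0000 8.0000] v=[2.0000 4.0000 -4.0000]
Step 3: x=[6.0000 8.0000 9.0000] v=[0.0000 0.0000 2.0000]
Step 4: x=[5.0000 7.0000 12.0000] v=[-2.0000 -2.0000 6.0000]
Step 5: x=[3.0000 9.0000 13.0000] v=[-4.0000 4.0000 2.0000]
Step 6: x=[4.0000 9.0000 13.0000] v=[2.0000 0.0000 0.0000]
Step 7: x=[7.0000 8.0000 12.0000] v=[6.0000 -2.0000 -2.0000]
Step 8: x=[8.0000 10.0000 10.0000] v=[2.0000 4.0000 -4.0000]
Max displacement = 5.0000

Answer: 5.0000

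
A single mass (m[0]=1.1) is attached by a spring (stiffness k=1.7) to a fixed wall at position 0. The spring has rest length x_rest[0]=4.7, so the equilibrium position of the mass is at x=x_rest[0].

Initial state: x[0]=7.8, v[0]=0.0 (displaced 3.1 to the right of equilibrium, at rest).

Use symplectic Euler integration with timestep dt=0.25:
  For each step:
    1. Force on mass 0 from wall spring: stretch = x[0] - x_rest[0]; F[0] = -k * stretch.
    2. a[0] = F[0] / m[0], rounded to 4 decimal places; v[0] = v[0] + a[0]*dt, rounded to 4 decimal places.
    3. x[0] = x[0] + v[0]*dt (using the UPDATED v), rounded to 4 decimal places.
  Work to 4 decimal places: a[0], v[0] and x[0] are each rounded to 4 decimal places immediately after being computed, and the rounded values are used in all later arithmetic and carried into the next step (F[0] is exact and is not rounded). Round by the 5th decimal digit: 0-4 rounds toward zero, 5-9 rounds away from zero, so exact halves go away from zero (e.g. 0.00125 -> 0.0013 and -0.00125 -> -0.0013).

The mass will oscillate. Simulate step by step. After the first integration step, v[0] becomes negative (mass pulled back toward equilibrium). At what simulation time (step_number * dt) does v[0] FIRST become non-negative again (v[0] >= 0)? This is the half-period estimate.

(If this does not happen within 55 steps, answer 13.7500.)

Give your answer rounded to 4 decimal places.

Answer: 2.7500

Derivation:
Step 0: x=[7.8000] v=[0.0000]
Step 1: x=[7.5006] v=[-1.1977]
Step 2: x=[6.9307] v=[-2.2798]
Step 3: x=[6.1453] v=[-3.1417]
Step 4: x=[5.2203] v=[-3.7001]
Step 5: x=[4.2450] v=[-3.9011]
Step 6: x=[3.3137] v=[-3.7253]
Step 7: x=[2.5163] v=[-3.1897]
Step 8: x=[1.9298] v=[-2.3460]
Step 9: x=[1.6109] v=[-1.2757]
Step 10: x=[1.5904] v=[-0.0822]
Step 11: x=[1.8702] v=[1.1192]
First v>=0 after going negative at step 11, time=2.7500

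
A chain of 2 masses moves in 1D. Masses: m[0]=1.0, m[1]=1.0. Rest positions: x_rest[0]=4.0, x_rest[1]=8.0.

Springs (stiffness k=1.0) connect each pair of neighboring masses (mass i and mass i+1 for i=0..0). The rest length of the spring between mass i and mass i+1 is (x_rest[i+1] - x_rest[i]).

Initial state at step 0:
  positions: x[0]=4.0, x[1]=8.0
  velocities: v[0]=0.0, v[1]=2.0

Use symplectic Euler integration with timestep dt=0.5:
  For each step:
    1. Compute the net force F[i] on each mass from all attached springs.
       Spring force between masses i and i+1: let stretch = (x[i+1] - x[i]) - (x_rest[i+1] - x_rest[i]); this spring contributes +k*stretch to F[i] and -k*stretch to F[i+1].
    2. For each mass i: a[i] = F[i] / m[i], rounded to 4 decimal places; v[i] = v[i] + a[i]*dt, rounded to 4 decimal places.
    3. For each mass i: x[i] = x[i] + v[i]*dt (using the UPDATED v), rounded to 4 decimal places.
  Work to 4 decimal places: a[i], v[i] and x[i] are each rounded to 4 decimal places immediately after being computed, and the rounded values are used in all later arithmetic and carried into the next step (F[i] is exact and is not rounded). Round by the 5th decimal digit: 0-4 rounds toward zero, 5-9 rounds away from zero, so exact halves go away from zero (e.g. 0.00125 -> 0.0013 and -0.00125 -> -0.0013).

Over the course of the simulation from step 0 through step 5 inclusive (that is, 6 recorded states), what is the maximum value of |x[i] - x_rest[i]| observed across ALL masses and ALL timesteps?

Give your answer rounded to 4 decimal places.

Step 0: x=[4.0000 8.0000] v=[0.0000 2.0000]
Step 1: x=[4.0000 9.0000] v=[0.0000 2.0000]
Step 2: x=[4.2500 9.7500] v=[0.5000 1.5000]
Step 3: x=[4.8750 10.1250] v=[1.2500 0.7500]
Step 4: x=[5.8125 10.1875] v=[1.8750 0.1250]
Step 5: x=[6.8438 10.1563] v=[2.0625 -0.0625]
Max displacement = 2.8438

Answer: 2.8438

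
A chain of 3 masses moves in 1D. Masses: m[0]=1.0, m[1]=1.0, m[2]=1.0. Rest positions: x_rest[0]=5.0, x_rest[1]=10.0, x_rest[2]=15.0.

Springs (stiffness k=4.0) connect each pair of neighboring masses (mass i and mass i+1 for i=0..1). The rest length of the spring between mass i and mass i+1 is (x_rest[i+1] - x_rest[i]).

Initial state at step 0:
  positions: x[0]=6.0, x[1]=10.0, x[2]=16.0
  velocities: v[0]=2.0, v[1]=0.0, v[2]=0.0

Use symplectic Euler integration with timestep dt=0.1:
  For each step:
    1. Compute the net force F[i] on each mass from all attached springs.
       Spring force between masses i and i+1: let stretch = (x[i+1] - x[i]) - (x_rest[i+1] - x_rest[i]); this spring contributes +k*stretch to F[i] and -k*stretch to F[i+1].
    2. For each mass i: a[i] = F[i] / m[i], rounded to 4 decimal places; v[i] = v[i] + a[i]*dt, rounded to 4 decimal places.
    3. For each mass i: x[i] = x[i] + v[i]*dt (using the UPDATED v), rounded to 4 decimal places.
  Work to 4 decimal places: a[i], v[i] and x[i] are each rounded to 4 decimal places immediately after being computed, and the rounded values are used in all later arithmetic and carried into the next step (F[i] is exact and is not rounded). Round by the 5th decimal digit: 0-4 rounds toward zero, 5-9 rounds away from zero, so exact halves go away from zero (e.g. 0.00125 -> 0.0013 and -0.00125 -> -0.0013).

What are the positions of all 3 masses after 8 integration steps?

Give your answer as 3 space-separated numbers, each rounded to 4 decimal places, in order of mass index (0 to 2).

Step 0: x=[6.0000 10.0000 16.0000] v=[2.0000 0.0000 0.0000]
Step 1: x=[6.1600 10.0800 15.9600] v=[1.6000 0.8000 -0.4000]
Step 2: x=[6.2768 10.2384 15.8848] v=[1.1680 1.5840 -0.7520]
Step 3: x=[6.3521 10.4642 15.7837] v=[0.7526 2.2579 -1.0106]
Step 4: x=[6.3918 10.7383 15.6699] v=[0.3974 2.7409 -1.1384]
Step 5: x=[6.4054 11.0358 15.5588] v=[0.1360 2.9749 -1.1110]
Step 6: x=[6.4042 11.3290 15.4668] v=[-0.0118 2.9319 -0.9202]
Step 7: x=[6.4000 11.5907 15.4093] v=[-0.0419 2.6171 -0.5753]
Step 8: x=[6.4034 11.7975 15.3990] v=[0.0344 2.0683 -0.1027]

Answer: 6.4034 11.7975 15.3990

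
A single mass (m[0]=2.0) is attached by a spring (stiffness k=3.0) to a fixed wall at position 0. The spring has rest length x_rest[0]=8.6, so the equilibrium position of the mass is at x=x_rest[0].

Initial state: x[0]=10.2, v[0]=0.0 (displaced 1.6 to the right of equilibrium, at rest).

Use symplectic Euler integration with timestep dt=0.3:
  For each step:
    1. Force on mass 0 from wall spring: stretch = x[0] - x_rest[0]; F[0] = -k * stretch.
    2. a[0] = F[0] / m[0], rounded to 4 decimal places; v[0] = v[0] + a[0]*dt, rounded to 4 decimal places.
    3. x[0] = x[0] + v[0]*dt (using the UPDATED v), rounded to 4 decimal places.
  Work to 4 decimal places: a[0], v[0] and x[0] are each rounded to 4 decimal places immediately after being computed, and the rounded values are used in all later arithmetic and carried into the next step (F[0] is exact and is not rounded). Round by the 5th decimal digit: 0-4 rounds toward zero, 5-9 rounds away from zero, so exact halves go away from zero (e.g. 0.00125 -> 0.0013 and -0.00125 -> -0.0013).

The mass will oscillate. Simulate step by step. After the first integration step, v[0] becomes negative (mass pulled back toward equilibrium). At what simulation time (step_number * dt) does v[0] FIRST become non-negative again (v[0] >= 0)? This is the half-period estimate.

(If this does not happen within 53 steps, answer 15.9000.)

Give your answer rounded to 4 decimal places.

Step 0: x=[10.2000] v=[0.0000]
Step 1: x=[9.9840] v=[-0.7200]
Step 2: x=[9.5812] v=[-1.3428]
Step 3: x=[9.0459] v=[-1.7843]
Step 4: x=[8.4504] v=[-1.9850]
Step 5: x=[7.8751] v=[-1.9177]
Step 6: x=[7.3977] v=[-1.5915]
Step 7: x=[7.0826] v=[-1.0505]
Step 8: x=[6.9723] v=[-0.3677]
Step 9: x=[7.0817] v=[0.3648]
First v>=0 after going negative at step 9, time=2.7000

Answer: 2.7000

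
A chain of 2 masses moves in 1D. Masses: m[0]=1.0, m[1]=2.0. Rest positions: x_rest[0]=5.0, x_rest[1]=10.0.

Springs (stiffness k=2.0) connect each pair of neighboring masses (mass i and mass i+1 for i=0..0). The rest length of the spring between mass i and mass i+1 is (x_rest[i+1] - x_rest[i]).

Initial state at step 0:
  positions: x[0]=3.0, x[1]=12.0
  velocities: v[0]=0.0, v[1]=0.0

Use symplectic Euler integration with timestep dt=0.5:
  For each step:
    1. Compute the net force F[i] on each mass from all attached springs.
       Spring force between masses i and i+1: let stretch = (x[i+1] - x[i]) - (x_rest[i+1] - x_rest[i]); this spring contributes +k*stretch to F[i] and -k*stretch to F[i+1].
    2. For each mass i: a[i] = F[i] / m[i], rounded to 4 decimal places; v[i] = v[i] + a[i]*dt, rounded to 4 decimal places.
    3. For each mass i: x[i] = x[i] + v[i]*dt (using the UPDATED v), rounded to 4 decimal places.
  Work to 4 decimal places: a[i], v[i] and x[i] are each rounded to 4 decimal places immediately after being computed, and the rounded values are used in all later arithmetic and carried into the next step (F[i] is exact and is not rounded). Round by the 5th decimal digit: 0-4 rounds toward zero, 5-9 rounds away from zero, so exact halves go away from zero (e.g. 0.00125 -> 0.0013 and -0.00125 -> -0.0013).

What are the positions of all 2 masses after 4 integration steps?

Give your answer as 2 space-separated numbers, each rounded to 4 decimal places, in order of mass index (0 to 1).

Answer: 7.5313 9.7344

Derivation:
Step 0: x=[3.0000 12.0000] v=[0.0000 0.0000]
Step 1: x=[5.0000 11.0000] v=[4.0000 -2.0000]
Step 2: x=[7.5000 9.7500] v=[5.0000 -2.5000]
Step 3: x=[8.6250 9.1875] v=[2.2500 -1.1250]
Step 4: x=[7.5313 9.7344] v=[-2.1875 1.0938]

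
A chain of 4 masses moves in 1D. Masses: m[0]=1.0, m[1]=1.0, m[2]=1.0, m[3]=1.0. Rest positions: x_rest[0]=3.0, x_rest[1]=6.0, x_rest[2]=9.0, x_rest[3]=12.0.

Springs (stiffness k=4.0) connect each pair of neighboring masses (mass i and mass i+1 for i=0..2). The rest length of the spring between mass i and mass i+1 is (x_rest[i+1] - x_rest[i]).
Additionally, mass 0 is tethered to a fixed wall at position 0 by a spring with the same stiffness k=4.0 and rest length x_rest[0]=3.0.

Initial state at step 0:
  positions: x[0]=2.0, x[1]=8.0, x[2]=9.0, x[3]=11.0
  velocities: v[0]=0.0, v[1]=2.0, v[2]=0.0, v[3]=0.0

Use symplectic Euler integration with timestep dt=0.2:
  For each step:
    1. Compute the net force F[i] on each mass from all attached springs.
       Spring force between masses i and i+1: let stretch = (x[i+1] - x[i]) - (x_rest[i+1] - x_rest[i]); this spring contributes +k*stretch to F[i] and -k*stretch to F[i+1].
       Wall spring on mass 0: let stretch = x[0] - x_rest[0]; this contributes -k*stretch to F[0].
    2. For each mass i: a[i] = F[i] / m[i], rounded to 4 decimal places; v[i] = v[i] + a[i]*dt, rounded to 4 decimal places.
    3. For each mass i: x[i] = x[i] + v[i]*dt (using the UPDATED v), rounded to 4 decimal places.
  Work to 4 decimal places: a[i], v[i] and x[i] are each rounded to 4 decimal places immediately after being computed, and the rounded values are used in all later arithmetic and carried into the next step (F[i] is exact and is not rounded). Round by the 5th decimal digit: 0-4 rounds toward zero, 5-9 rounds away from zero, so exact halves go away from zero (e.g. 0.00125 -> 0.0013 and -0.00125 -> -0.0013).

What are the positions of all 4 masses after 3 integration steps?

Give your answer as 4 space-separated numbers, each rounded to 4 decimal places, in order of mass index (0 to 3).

Step 0: x=[2.0000 8.0000 9.0000 11.0000] v=[0.0000 2.0000 0.0000 0.0000]
Step 1: x=[2.6400 7.6000 9.1600 11.1600] v=[3.2000 -2.0000 0.8000 0.8000]
Step 2: x=[3.6512 6.6560 9.3904 11.4800] v=[5.0560 -4.7200 1.1520 1.6000]
Step 3: x=[4.5590 5.6687 9.5176 11.9457] v=[4.5389 -4.9363 0.6362 2.3283]

Answer: 4.5590 5.6687 9.5176 11.9457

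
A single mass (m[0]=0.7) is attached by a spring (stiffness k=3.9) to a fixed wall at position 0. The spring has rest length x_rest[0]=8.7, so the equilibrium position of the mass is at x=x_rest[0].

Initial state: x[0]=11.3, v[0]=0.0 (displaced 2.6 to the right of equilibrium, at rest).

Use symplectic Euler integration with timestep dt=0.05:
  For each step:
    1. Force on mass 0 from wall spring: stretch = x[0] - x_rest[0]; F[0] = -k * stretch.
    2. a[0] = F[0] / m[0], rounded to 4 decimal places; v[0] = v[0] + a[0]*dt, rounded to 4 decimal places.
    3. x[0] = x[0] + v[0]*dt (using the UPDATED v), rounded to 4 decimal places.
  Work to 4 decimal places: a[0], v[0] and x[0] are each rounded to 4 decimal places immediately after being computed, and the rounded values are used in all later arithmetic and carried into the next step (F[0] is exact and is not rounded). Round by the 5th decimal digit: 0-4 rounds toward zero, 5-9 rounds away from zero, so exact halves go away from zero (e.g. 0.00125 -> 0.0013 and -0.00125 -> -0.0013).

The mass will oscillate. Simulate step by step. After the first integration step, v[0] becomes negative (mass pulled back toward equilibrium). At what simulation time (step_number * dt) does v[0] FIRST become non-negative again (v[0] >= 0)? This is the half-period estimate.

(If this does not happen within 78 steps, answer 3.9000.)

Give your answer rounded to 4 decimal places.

Step 0: x=[11.3000] v=[0.0000]
Step 1: x=[11.2638] v=[-0.7243]
Step 2: x=[11.1919] v=[-1.4385]
Step 3: x=[11.0853] v=[-2.1327]
Step 4: x=[10.9454] v=[-2.7972]
Step 5: x=[10.7743] v=[-3.4227]
Step 6: x=[10.5743] v=[-4.0005]
Step 7: x=[10.3482] v=[-4.5226]
Step 8: x=[10.0991] v=[-4.9817]
Step 9: x=[9.8305] v=[-5.3715]
Step 10: x=[9.5462] v=[-5.6864]
Step 11: x=[9.2501] v=[-5.9221]
Step 12: x=[8.9463] v=[-6.0753]
Step 13: x=[8.6391] v=[-6.1439]
Step 14: x=[8.3328] v=[-6.1269]
Step 15: x=[8.0316] v=[-6.0246]
Step 16: x=[7.7397] v=[-5.8384]
Step 17: x=[7.4612] v=[-5.5709]
Step 18: x=[7.1999] v=[-5.2258]
Step 19: x=[6.9595] v=[-4.8079]
Step 20: x=[6.7434] v=[-4.3230]
Step 21: x=[6.5545] v=[-3.7779]
Step 22: x=[6.3955] v=[-3.1802]
Step 23: x=[6.2686] v=[-2.5382]
Step 24: x=[6.1756] v=[-1.8609]
Step 25: x=[6.1177] v=[-1.1577]
Step 26: x=[6.0958] v=[-0.4383]
Step 27: x=[6.1102] v=[0.2872]
First v>=0 after going negative at step 27, time=1.3500

Answer: 1.3500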